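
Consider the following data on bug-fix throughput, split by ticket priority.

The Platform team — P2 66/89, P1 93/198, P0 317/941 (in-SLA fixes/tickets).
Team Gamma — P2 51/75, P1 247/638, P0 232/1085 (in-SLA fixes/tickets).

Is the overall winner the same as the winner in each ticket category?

P2: the Platform team 66/89 = 74.2%, Team Gamma 51/75 = 68.0% → the Platform team
P1: the Platform team 93/198 = 47.0%, Team Gamma 247/638 = 38.7% → the Platform team
P0: the Platform team 317/941 = 33.7%, Team Gamma 232/1085 = 21.4% → the Platform team
Overall: the Platform team 476/1228 = 38.8%, Team Gamma 530/1798 = 29.5% → the Platform team
The Platform team wins overall and in every ticket group — no reversal.

Yes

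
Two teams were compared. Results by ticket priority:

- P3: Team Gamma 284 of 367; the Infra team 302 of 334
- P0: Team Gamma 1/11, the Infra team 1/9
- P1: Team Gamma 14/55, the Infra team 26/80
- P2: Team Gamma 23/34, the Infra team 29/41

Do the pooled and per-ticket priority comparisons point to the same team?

Yes

P3: Team Gamma 284/367 = 77.4%, the Infra team 302/334 = 90.4% → the Infra team
P0: Team Gamma 1/11 = 9.1%, the Infra team 1/9 = 11.1% → the Infra team
P1: Team Gamma 14/55 = 25.5%, the Infra team 26/80 = 32.5% → the Infra team
P2: Team Gamma 23/34 = 67.6%, the Infra team 29/41 = 70.7% → the Infra team
Overall: Team Gamma 322/467 = 69.0%, the Infra team 358/464 = 77.2% → the Infra team
The Infra team wins overall and in every ticket group — no reversal.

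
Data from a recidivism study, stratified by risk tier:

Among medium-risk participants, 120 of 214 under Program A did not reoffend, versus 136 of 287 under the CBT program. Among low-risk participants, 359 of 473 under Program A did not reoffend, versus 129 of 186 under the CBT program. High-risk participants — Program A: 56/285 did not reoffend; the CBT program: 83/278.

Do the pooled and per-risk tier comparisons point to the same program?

No

Medium-risk: Program A 120/214 = 56.1%, the CBT program 136/287 = 47.4% → Program A
Low-risk: Program A 359/473 = 75.9%, the CBT program 129/186 = 69.4% → Program A
High-risk: Program A 56/285 = 19.6%, the CBT program 83/278 = 29.9% → the CBT program
Overall: Program A 535/972 = 55.0%, the CBT program 348/751 = 46.3% → Program A
Neither sweeps: Program A wins 2 of 3 groups, the CBT program wins 1. Program A wins overall but not every group — no Simpson reversal.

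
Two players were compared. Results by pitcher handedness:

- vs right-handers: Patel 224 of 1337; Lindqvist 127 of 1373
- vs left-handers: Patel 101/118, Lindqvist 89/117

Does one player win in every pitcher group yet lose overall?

No

Vs right-handers: Patel 224/1337 = 16.8%, Lindqvist 127/1373 = 9.2% → Patel
Vs left-handers: Patel 101/118 = 85.6%, Lindqvist 89/117 = 76.1% → Patel
Overall: Patel 325/1455 = 22.3%, Lindqvist 216/1490 = 14.5% → Patel
Patel wins overall and in every pitcher group — no reversal.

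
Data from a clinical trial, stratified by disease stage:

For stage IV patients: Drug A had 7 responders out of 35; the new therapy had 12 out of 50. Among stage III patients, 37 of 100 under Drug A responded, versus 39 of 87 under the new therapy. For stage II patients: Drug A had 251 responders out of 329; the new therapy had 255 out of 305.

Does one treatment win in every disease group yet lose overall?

No

Stage IV: Drug A 7/35 = 20.0%, the new therapy 12/50 = 24.0% → the new therapy
Stage III: Drug A 37/100 = 37.0%, the new therapy 39/87 = 44.8% → the new therapy
Stage II: Drug A 251/329 = 76.3%, the new therapy 255/305 = 83.6% → the new therapy
Overall: Drug A 295/464 = 63.6%, the new therapy 306/442 = 69.2% → the new therapy
The new therapy wins overall and in every disease group — no reversal.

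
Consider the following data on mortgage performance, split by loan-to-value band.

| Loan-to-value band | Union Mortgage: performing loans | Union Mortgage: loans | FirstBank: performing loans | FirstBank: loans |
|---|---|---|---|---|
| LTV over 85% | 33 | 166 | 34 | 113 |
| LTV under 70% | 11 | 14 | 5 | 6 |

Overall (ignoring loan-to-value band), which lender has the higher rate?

FirstBank

LTV over 85%: Union Mortgage 33/166 = 19.9%, FirstBank 34/113 = 30.1% → FirstBank
LTV under 70%: Union Mortgage 11/14 = 78.6%, FirstBank 5/6 = 83.3% → FirstBank
Overall: Union Mortgage 44/180 = 24.4%, FirstBank 39/119 = 32.8% → FirstBank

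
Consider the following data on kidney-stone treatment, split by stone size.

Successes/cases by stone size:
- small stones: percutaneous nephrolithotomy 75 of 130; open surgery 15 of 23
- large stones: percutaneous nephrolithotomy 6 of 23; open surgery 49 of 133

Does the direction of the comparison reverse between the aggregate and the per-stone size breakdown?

Yes

Small stones: percutaneous nephrolithotomy 75/130 = 57.7%, open surgery 15/23 = 65.2% → open surgery
Large stones: percutaneous nephrolithotomy 6/23 = 26.1%, open surgery 49/133 = 36.8% → open surgery
Overall: percutaneous nephrolithotomy 81/153 = 52.9%, open surgery 64/156 = 41.0% → percutaneous nephrolithotomy
Open surgery wins each stone group but percutaneous nephrolithotomy wins overall — the comparison reverses. Open surgery's cases skew toward large stones, which has a lower base rate.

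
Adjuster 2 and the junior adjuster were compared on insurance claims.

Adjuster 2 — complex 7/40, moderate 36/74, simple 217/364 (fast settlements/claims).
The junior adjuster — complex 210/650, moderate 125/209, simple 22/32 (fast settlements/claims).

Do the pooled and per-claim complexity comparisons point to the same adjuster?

No

Complex: Adjuster 2 7/40 = 17.5%, the junior adjuster 210/650 = 32.3% → the junior adjuster
Moderate: Adjuster 2 36/74 = 48.6%, the junior adjuster 125/209 = 59.8% → the junior adjuster
Simple: Adjuster 2 217/364 = 59.6%, the junior adjuster 22/32 = 68.8% → the junior adjuster
Overall: Adjuster 2 260/478 = 54.4%, the junior adjuster 357/891 = 40.1% → Adjuster 2
The junior adjuster wins each claim group but Adjuster 2 wins overall — the comparison reverses. The junior adjuster's claims skew toward complex, which has a lower base rate.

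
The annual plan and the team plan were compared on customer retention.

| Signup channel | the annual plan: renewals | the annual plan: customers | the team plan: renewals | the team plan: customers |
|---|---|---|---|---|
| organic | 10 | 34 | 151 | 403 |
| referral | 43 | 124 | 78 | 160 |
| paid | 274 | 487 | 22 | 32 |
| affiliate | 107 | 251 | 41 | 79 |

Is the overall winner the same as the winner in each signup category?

No

Organic: the annual plan 10/34 = 29.4%, the team plan 151/403 = 37.5% → the team plan
Referral: the annual plan 43/124 = 34.7%, the team plan 78/160 = 48.8% → the team plan
Paid: the annual plan 274/487 = 56.3%, the team plan 22/32 = 68.8% → the team plan
Affiliate: the annual plan 107/251 = 42.6%, the team plan 41/79 = 51.9% → the team plan
Overall: the annual plan 434/896 = 48.4%, the team plan 292/674 = 43.3% → the annual plan
The team plan wins each signup group but the annual plan wins overall — the comparison reverses. The team plan's customers skew toward organic, which has a lower base rate.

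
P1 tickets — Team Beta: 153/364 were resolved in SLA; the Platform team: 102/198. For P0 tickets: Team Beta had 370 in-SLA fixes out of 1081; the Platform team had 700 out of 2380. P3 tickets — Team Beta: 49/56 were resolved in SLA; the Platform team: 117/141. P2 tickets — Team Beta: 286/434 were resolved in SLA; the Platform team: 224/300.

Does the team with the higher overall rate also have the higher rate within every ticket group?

P1: Team Beta 153/364 = 42.0%, the Platform team 102/198 = 51.5% → the Platform team
P0: Team Beta 370/1081 = 34.2%, the Platform team 700/2380 = 29.4% → Team Beta
P3: Team Beta 49/56 = 87.5%, the Platform team 117/141 = 83.0% → Team Beta
P2: Team Beta 286/434 = 65.9%, the Platform team 224/300 = 74.7% → the Platform team
Overall: Team Beta 858/1935 = 44.3%, the Platform team 1143/3019 = 37.9% → Team Beta
Neither sweeps: Team Beta wins 2 of 4 groups, the Platform team wins 2. Team Beta wins overall but not every group — no Simpson reversal.

No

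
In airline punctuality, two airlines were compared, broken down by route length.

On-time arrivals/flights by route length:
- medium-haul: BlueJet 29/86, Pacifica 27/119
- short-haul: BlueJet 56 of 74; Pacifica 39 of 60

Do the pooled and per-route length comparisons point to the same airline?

Medium-haul: BlueJet 29/86 = 33.7%, Pacifica 27/119 = 22.7% → BlueJet
Short-haul: BlueJet 56/74 = 75.7%, Pacifica 39/60 = 65.0% → BlueJet
Overall: BlueJet 85/160 = 53.1%, Pacifica 66/179 = 36.9% → BlueJet
BlueJet wins overall and in every route group — no reversal.

Yes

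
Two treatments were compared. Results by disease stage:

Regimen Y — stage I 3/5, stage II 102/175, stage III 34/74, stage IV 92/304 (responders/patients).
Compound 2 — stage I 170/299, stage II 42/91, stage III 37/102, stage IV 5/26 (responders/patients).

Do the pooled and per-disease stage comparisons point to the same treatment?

No

Stage I: Regimen Y 3/5 = 60.0%, Compound 2 170/299 = 56.9% → Regimen Y
Stage II: Regimen Y 102/175 = 58.3%, Compound 2 42/91 = 46.2% → Regimen Y
Stage III: Regimen Y 34/74 = 45.9%, Compound 2 37/102 = 36.3% → Regimen Y
Stage IV: Regimen Y 92/304 = 30.3%, Compound 2 5/26 = 19.2% → Regimen Y
Overall: Regimen Y 231/558 = 41.4%, Compound 2 254/518 = 49.0% → Compound 2
Regimen Y wins each disease group but Compound 2 wins overall — the comparison reverses. Regimen Y's patients skew toward stage IV, which has a lower base rate.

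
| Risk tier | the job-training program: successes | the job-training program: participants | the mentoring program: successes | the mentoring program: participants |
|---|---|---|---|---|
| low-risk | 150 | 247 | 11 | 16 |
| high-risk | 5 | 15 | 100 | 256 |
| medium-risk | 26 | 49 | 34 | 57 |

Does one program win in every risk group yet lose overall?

Yes

Low-risk: the job-training program 150/247 = 60.7%, the mentoring program 11/16 = 68.8% → the mentoring program
High-risk: the job-training program 5/15 = 33.3%, the mentoring program 100/256 = 39.1% → the mentoring program
Medium-risk: the job-training program 26/49 = 53.1%, the mentoring program 34/57 = 59.6% → the mentoring program
Overall: the job-training program 181/311 = 58.2%, the mentoring program 145/329 = 44.1% → the job-training program
The mentoring program wins each risk group but the job-training program wins overall — the comparison reverses. The mentoring program's participants skew toward high-risk, which has a lower base rate.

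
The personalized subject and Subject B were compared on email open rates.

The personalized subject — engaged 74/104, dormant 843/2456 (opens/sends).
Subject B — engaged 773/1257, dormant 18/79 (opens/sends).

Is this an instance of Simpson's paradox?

Engaged: the personalized subject 74/104 = 71.2%, Subject B 773/1257 = 61.5% → the personalized subject
Dormant: the personalized subject 843/2456 = 34.3%, Subject B 18/79 = 22.8% → the personalized subject
Overall: the personalized subject 917/2560 = 35.8%, Subject B 791/1336 = 59.2% → Subject B
The personalized subject wins each recipient group but Subject B wins overall — the comparison reverses. The personalized subject's sends skew toward dormant, which has a lower base rate.

Yes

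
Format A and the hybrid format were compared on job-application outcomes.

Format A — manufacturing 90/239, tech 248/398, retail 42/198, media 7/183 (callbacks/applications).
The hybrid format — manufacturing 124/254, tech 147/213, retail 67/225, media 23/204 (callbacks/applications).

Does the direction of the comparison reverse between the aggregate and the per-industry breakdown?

No

Manufacturing: Format A 90/239 = 37.7%, the hybrid format 124/254 = 48.8% → the hybrid format
Tech: Format A 248/398 = 62.3%, the hybrid format 147/213 = 69.0% → the hybrid format
Retail: Format A 42/198 = 21.2%, the hybrid format 67/225 = 29.8% → the hybrid format
Media: Format A 7/183 = 3.8%, the hybrid format 23/204 = 11.3% → the hybrid format
Overall: Format A 387/1018 = 38.0%, the hybrid format 361/896 = 40.3% → the hybrid format
The hybrid format wins overall and in every industry group — no reversal.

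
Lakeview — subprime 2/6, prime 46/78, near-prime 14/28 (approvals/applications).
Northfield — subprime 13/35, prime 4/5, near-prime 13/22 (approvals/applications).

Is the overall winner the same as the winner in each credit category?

No

Subprime: Lakeview 2/6 = 33.3%, Northfield 13/35 = 37.1% → Northfield
Prime: Lakeview 46/78 = 59.0%, Northfield 4/5 = 80.0% → Northfield
Near-prime: Lakeview 14/28 = 50.0%, Northfield 13/22 = 59.1% → Northfield
Overall: Lakeview 62/112 = 55.4%, Northfield 30/62 = 48.4% → Lakeview
Northfield wins each credit group but Lakeview wins overall — the comparison reverses. Northfield's applications skew toward subprime, which has a lower base rate.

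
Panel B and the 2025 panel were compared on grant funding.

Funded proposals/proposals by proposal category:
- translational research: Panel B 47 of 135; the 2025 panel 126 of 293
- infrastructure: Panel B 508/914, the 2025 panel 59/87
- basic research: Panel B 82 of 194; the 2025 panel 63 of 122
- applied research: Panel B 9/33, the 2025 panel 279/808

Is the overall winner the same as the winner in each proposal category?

No

Translational research: Panel B 47/135 = 34.8%, the 2025 panel 126/293 = 43.0% → the 2025 panel
Infrastructure: Panel B 508/914 = 55.6%, the 2025 panel 59/87 = 67.8% → the 2025 panel
Basic research: Panel B 82/194 = 42.3%, the 2025 panel 63/122 = 51.6% → the 2025 panel
Applied research: Panel B 9/33 = 27.3%, the 2025 panel 279/808 = 34.5% → the 2025 panel
Overall: Panel B 646/1276 = 50.6%, the 2025 panel 527/1310 = 40.2% → Panel B
The 2025 panel wins each proposal group but Panel B wins overall — the comparison reverses. The 2025 panel's proposals skew toward applied research, which has a lower base rate.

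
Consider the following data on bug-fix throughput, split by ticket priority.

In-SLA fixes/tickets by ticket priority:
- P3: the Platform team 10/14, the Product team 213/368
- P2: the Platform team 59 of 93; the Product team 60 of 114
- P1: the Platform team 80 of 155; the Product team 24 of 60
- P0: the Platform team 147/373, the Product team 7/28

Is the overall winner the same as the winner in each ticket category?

No

P3: the Platform team 10/14 = 71.4%, the Product team 213/368 = 57.9% → the Platform team
P2: the Platform team 59/93 = 63.4%, the Product team 60/114 = 52.6% → the Platform team
P1: the Platform team 80/155 = 51.6%, the Product team 24/60 = 40.0% → the Platform team
P0: the Platform team 147/373 = 39.4%, the Product team 7/28 = 25.0% → the Platform team
Overall: the Platform team 296/635 = 46.6%, the Product team 304/570 = 53.3% → the Product team
The Platform team wins each ticket group but the Product team wins overall — the comparison reverses. The Platform team's tickets skew toward P0, which has a lower base rate.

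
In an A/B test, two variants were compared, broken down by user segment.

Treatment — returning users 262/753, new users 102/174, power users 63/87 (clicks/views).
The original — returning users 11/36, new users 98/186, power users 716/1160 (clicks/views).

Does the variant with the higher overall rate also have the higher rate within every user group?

No

Returning users: Treatment 262/753 = 34.8%, the original 11/36 = 30.6% → Treatment
New users: Treatment 102/174 = 58.6%, the original 98/186 = 52.7% → Treatment
Power users: Treatment 63/87 = 72.4%, the original 716/1160 = 61.7% → Treatment
Overall: Treatment 427/1014 = 42.1%, the original 825/1382 = 59.7% → the original
Treatment wins each user group but the original wins overall — the comparison reverses. Treatment's views skew toward returning users, which has a lower base rate.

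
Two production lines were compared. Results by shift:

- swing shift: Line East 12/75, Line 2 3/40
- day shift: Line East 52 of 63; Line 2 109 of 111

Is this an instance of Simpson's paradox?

Swing shift: Line East 12/75 = 16.0%, Line 2 3/40 = 7.5% → Line East
Day shift: Line East 52/63 = 82.5%, Line 2 109/111 = 98.2% → Line 2
Overall: Line East 64/138 = 46.4%, Line 2 112/151 = 74.2% → Line 2
Neither sweeps: Line East wins 1 of 2 groups, Line 2 wins 1. Line 2 wins overall but not every group — no Simpson reversal.

No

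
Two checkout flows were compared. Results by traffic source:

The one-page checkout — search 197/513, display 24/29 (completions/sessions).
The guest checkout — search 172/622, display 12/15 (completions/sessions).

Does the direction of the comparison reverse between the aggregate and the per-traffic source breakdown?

Search: the one-page checkout 197/513 = 38.4%, the guest checkout 172/622 = 27.7% → the one-page checkout
Display: the one-page checkout 24/29 = 82.8%, the guest checkout 12/15 = 80.0% → the one-page checkout
Overall: the one-page checkout 221/542 = 40.8%, the guest checkout 184/637 = 28.9% → the one-page checkout
The one-page checkout wins overall and in every traffic group — no reversal.

No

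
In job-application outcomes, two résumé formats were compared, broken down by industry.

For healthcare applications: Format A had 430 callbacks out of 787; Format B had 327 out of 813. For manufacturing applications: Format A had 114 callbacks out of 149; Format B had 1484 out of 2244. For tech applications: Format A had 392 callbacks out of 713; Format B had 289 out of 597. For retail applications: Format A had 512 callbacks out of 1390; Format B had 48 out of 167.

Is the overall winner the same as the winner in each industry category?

No

Healthcare: Format A 430/787 = 54.6%, Format B 327/813 = 40.2% → Format A
Manufacturing: Format A 114/149 = 76.5%, Format B 1484/2244 = 66.1% → Format A
Tech: Format A 392/713 = 55.0%, Format B 289/597 = 48.4% → Format A
Retail: Format A 512/1390 = 36.8%, Format B 48/167 = 28.7% → Format A
Overall: Format A 1448/3039 = 47.6%, Format B 2148/3821 = 56.2% → Format B
Format A wins each industry group but Format B wins overall — the comparison reverses. Format A's applications skew toward retail, which has a lower base rate.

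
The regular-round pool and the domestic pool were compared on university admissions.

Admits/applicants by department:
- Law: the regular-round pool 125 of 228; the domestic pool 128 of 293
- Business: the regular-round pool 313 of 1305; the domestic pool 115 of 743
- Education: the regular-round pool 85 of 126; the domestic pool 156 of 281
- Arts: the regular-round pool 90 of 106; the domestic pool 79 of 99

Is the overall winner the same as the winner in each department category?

Law: the regular-round pool 125/228 = 54.8%, the domestic pool 128/293 = 43.7% → the regular-round pool
Business: the regular-round pool 313/1305 = 24.0%, the domestic pool 115/743 = 15.5% → the regular-round pool
Education: the regular-round pool 85/126 = 67.5%, the domestic pool 156/281 = 55.5% → the regular-round pool
Arts: the regular-round pool 90/106 = 84.9%, the domestic pool 79/99 = 79.8% → the regular-round pool
Overall: the regular-round pool 613/1765 = 34.7%, the domestic pool 478/1416 = 33.8% → the regular-round pool
The regular-round pool wins overall and in every department group — no reversal.

Yes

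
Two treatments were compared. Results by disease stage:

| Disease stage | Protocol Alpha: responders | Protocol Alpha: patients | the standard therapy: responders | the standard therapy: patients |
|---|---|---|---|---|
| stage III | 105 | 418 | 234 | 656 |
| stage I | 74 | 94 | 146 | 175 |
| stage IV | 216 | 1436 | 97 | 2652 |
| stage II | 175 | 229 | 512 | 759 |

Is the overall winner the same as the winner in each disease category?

No

Stage III: Protocol Alpha 105/418 = 25.1%, the standard therapy 234/656 = 35.7% → the standard therapy
Stage I: Protocol Alpha 74/94 = 78.7%, the standard therapy 146/175 = 83.4% → the standard therapy
Stage IV: Protocol Alpha 216/1436 = 15.0%, the standard therapy 97/2652 = 3.7% → Protocol Alpha
Stage II: Protocol Alpha 175/229 = 76.4%, the standard therapy 512/759 = 67.5% → Protocol Alpha
Overall: Protocol Alpha 570/2177 = 26.2%, the standard therapy 989/4242 = 23.3% → Protocol Alpha
Neither sweeps: Protocol Alpha wins 2 of 4 groups, the standard therapy wins 2. Protocol Alpha wins overall but not every group — no Simpson reversal.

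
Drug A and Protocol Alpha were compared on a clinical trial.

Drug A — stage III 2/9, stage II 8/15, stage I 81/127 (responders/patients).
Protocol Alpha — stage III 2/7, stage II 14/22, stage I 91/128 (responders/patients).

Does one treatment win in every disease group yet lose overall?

No

Stage III: Drug A 2/9 = 22.2%, Protocol Alpha 2/7 = 28.6% → Protocol Alpha
Stage II: Drug A 8/15 = 53.3%, Protocol Alpha 14/22 = 63.6% → Protocol Alpha
Stage I: Drug A 81/127 = 63.8%, Protocol Alpha 91/128 = 71.1% → Protocol Alpha
Overall: Drug A 91/151 = 60.3%, Protocol Alpha 107/157 = 68.2% → Protocol Alpha
Protocol Alpha wins overall and in every disease group — no reversal.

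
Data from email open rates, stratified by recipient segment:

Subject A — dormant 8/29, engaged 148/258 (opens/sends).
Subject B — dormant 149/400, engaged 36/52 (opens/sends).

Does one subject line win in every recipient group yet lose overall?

Yes

Dormant: Subject A 8/29 = 27.6%, Subject B 149/400 = 37.2% → Subject B
Engaged: Subject A 148/258 = 57.4%, Subject B 36/52 = 69.2% → Subject B
Overall: Subject A 156/287 = 54.4%, Subject B 185/452 = 40.9% → Subject A
Subject B wins each recipient group but Subject A wins overall — the comparison reverses. Subject B's sends skew toward dormant, which has a lower base rate.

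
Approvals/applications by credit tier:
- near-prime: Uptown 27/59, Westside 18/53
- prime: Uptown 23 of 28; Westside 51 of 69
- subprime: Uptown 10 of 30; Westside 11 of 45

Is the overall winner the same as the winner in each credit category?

Near-prime: Uptown 27/59 = 45.8%, Westside 18/53 = 34.0% → Uptown
Prime: Uptown 23/28 = 82.1%, Westside 51/69 = 73.9% → Uptown
Subprime: Uptown 10/30 = 33.3%, Westside 11/45 = 24.4% → Uptown
Overall: Uptown 60/117 = 51.3%, Westside 80/167 = 47.9% → Uptown
Uptown wins overall and in every credit group — no reversal.

Yes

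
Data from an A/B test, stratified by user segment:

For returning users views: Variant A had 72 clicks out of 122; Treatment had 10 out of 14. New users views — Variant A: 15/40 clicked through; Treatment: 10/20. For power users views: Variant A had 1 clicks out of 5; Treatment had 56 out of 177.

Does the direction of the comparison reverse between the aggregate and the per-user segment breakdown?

Yes

Returning users: Variant A 72/122 = 59.0%, Treatment 10/14 = 71.4% → Treatment
New users: Variant A 15/40 = 37.5%, Treatment 10/20 = 50.0% → Treatment
Power users: Variant A 1/5 = 20.0%, Treatment 56/177 = 31.6% → Treatment
Overall: Variant A 88/167 = 52.7%, Treatment 76/211 = 36.0% → Variant A
Treatment wins each user group but Variant A wins overall — the comparison reverses. Treatment's views skew toward power users, which has a lower base rate.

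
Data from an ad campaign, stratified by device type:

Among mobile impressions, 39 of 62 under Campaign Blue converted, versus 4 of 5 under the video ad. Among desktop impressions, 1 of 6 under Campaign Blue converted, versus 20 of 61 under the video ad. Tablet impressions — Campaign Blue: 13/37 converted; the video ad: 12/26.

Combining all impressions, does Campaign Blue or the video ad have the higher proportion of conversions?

Mobile: Campaign Blue 39/62 = 62.9%, the video ad 4/5 = 80.0% → the video ad
Desktop: Campaign Blue 1/6 = 16.7%, the video ad 20/61 = 32.8% → the video ad
Tablet: Campaign Blue 13/37 = 35.1%, the video ad 12/26 = 46.2% → the video ad
Overall: Campaign Blue 53/105 = 50.5%, the video ad 36/92 = 39.1% → Campaign Blue
(The video ad wins every device group but Campaign Blue wins overall — the video ad's impressions skew toward the low-rate desktop group.)

Campaign Blue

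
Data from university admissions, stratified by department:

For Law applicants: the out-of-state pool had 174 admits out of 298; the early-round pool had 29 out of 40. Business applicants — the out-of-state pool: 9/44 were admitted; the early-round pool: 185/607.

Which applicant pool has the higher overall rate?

the out-of-state pool

Law: the out-of-state pool 174/298 = 58.4%, the early-round pool 29/40 = 72.5% → the early-round pool
Business: the out-of-state pool 9/44 = 20.5%, the early-round pool 185/607 = 30.5% → the early-round pool
Overall: the out-of-state pool 183/342 = 53.5%, the early-round pool 214/647 = 33.1% → the out-of-state pool
(The early-round pool wins every department group but the out-of-state pool wins overall — the early-round pool's applicants skew toward the low-rate Business group.)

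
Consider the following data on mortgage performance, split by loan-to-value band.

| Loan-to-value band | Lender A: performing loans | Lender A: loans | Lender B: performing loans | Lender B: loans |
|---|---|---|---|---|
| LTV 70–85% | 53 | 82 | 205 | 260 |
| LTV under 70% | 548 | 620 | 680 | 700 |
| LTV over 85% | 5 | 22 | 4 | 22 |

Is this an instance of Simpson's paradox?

No

LTV 70–85%: Lender A 53/82 = 64.6%, Lender B 205/260 = 78.8% → Lender B
LTV under 70%: Lender A 548/620 = 88.4%, Lender B 680/700 = 97.1% → Lender B
LTV over 85%: Lender A 5/22 = 22.7%, Lender B 4/22 = 18.2% → Lender A
Overall: Lender A 606/724 = 83.7%, Lender B 889/982 = 90.5% → Lender B
Neither sweeps: Lender A wins 1 of 3 groups, Lender B wins 2. Lender B wins overall but not every group — no Simpson reversal.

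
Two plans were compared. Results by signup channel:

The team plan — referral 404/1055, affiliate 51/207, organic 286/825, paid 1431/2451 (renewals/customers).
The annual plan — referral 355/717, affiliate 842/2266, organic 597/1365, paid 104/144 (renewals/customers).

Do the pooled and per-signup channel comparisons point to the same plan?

No

Referral: the team plan 404/1055 = 38.3%, the annual plan 355/717 = 49.5% → the annual plan
Affiliate: the team plan 51/207 = 24.6%, the annual plan 842/2266 = 37.2% → the annual plan
Organic: the team plan 286/825 = 34.7%, the annual plan 597/1365 = 43.7% → the annual plan
Paid: the team plan 1431/2451 = 58.4%, the annual plan 104/144 = 72.2% → the annual plan
Overall: the team plan 2172/4538 = 47.9%, the annual plan 1898/4492 = 42.3% → the team plan
The annual plan wins each signup group but the team plan wins overall — the comparison reverses. The annual plan's customers skew toward affiliate, which has a lower base rate.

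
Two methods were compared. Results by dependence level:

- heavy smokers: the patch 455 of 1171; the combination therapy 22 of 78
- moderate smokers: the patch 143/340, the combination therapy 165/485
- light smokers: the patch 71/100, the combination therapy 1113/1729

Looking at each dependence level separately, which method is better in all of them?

Heavy smokers: the patch 455/1171 = 38.9%, the combination therapy 22/78 = 28.2% → the patch
Moderate smokers: the patch 143/340 = 42.1%, the combination therapy 165/485 = 34.0% → the patch
Light smokers: the patch 71/100 = 71.0%, the combination therapy 1113/1729 = 64.4% → the patch
The patch has the higher rate in all 3 groups.

the patch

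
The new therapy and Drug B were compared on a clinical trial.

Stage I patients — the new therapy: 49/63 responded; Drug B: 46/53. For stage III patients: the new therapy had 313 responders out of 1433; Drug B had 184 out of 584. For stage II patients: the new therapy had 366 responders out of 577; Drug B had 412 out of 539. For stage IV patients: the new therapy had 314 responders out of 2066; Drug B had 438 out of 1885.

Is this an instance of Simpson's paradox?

Stage I: the new therapy 49/63 = 77.8%, Drug B 46/53 = 86.8% → Drug B
Stage III: the new therapy 313/1433 = 21.8%, Drug B 184/584 = 31.5% → Drug B
Stage II: the new therapy 366/577 = 63.4%, Drug B 412/539 = 76.4% → Drug B
Stage IV: the new therapy 314/2066 = 15.2%, Drug B 438/1885 = 23.2% → Drug B
Overall: the new therapy 1042/4139 = 25.2%, Drug B 1080/3061 = 35.3% → Drug B
Drug B wins overall and in every disease group — no reversal.

No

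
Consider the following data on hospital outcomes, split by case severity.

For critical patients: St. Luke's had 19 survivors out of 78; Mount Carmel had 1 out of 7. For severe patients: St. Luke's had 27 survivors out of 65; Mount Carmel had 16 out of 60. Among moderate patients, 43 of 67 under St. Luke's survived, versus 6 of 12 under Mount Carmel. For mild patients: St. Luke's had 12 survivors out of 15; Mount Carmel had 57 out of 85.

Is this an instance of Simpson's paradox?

Yes

Critical: St. Luke's 19/78 = 24.4%, Mount Carmel 1/7 = 14.3% → St. Luke's
Severe: St. Luke's 27/65 = 41.5%, Mount Carmel 16/60 = 26.7% → St. Luke's
Moderate: St. Luke's 43/67 = 64.2%, Mount Carmel 6/12 = 50.0% → St. Luke's
Mild: St. Luke's 12/15 = 80.0%, Mount Carmel 57/85 = 67.1% → St. Luke's
Overall: St. Luke's 101/225 = 44.9%, Mount Carmel 80/164 = 48.8% → Mount Carmel
St. Luke's wins each case group but Mount Carmel wins overall — the comparison reverses. St. Luke's's patients skew toward critical, which has a lower base rate.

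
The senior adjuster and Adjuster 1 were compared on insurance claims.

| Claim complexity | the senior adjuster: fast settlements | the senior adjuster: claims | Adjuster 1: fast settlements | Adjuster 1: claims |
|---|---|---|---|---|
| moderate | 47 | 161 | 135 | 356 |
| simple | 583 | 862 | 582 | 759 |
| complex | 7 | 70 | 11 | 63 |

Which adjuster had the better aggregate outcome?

Adjuster 1

Moderate: the senior adjuster 47/161 = 29.2%, Adjuster 1 135/356 = 37.9% → Adjuster 1
Simple: the senior adjuster 583/862 = 67.6%, Adjuster 1 582/759 = 76.7% → Adjuster 1
Complex: the senior adjuster 7/70 = 10.0%, Adjuster 1 11/63 = 17.5% → Adjuster 1
Overall: the senior adjuster 637/1093 = 58.3%, Adjuster 1 728/1178 = 61.8% → Adjuster 1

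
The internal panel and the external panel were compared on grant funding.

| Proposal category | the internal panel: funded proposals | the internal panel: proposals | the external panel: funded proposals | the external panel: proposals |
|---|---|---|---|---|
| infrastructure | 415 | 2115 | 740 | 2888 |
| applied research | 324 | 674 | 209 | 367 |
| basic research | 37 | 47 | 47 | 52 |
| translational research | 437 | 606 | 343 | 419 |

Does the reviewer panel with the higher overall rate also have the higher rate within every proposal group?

Infrastructure: the internal panel 415/2115 = 19.6%, the external panel 740/2888 = 25.6% → the external panel
Applied research: the internal panel 324/674 = 48.1%, the external panel 209/367 = 56.9% → the external panel
Basic research: the internal panel 37/47 = 78.7%, the external panel 47/52 = 90.4% → the external panel
Translational research: the internal panel 437/606 = 72.1%, the external panel 343/419 = 81.9% → the external panel
Overall: the internal panel 1213/3442 = 35.2%, the external panel 1339/3726 = 35.9% → the external panel
The external panel wins overall and in every proposal group — no reversal.

Yes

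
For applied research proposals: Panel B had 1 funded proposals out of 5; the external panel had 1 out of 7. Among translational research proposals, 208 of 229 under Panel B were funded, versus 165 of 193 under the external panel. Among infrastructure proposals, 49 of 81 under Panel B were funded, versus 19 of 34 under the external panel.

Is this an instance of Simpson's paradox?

No

Applied research: Panel B 1/5 = 20.0%, the external panel 1/7 = 14.3% → Panel B
Translational research: Panel B 208/229 = 90.8%, the external panel 165/193 = 85.5% → Panel B
Infrastructure: Panel B 49/81 = 60.5%, the external panel 19/34 = 55.9% → Panel B
Overall: Panel B 258/315 = 81.9%, the external panel 185/234 = 79.1% → Panel B
Panel B wins overall and in every proposal group — no reversal.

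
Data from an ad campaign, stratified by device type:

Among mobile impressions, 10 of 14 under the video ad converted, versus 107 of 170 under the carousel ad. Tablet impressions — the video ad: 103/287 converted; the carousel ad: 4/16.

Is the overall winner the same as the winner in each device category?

Mobile: the video ad 10/14 = 71.4%, the carousel ad 107/170 = 62.9% → the video ad
Tablet: the video ad 103/287 = 35.9%, the carousel ad 4/16 = 25.0% → the video ad
Overall: the video ad 113/301 = 37.5%, the carousel ad 111/186 = 59.7% → the carousel ad
The video ad wins each device group but the carousel ad wins overall — the comparison reverses. The video ad's impressions skew toward tablet, which has a lower base rate.

No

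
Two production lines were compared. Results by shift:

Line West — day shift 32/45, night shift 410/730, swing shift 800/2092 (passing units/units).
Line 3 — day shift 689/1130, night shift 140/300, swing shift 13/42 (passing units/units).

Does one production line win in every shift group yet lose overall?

Yes

Day shift: Line West 32/45 = 71.1%, Line 3 689/1130 = 61.0% → Line West
Night shift: Line West 410/730 = 56.2%, Line 3 140/300 = 46.7% → Line West
Swing shift: Line West 800/2092 = 38.2%, Line 3 13/42 = 31.0% → Line West
Overall: Line West 1242/2867 = 43.3%, Line 3 842/1472 = 57.2% → Line 3
Line West wins each shift group but Line 3 wins overall — the comparison reverses. Line West's units skew toward swing shift, which has a lower base rate.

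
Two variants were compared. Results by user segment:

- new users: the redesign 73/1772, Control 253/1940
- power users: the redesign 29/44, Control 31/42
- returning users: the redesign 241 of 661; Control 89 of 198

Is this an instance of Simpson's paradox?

New users: the redesign 73/1772 = 4.1%, Control 253/1940 = 13.0% → Control
Power users: the redesign 29/44 = 65.9%, Control 31/42 = 73.8% → Control
Returning users: the redesign 241/661 = 36.5%, Control 89/198 = 44.9% → Control
Overall: the redesign 343/2477 = 13.8%, Control 373/2180 = 17.1% → Control
Control wins overall and in every user group — no reversal.

No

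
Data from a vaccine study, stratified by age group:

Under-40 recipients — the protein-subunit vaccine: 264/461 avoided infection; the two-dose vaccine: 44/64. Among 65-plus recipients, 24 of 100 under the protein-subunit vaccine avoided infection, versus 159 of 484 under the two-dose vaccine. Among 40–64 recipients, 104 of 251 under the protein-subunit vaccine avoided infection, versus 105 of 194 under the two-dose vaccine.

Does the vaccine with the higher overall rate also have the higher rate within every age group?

Under-40: the protein-subunit vaccine 264/461 = 57.3%, the two-dose vaccine 44/64 = 68.8% → the two-dose vaccine
65-plus: the protein-subunit vaccine 24/100 = 24.0%, the two-dose vaccine 159/484 = 32.9% → the two-dose vaccine
40–64: the protein-subunit vaccine 104/251 = 41.4%, the two-dose vaccine 105/194 = 54.1% → the two-dose vaccine
Overall: the protein-subunit vaccine 392/812 = 48.3%, the two-dose vaccine 308/742 = 41.5% → the protein-subunit vaccine
The two-dose vaccine wins each age group but the protein-subunit vaccine wins overall — the comparison reverses. The two-dose vaccine's recipients skew toward 65-plus, which has a lower base rate.

No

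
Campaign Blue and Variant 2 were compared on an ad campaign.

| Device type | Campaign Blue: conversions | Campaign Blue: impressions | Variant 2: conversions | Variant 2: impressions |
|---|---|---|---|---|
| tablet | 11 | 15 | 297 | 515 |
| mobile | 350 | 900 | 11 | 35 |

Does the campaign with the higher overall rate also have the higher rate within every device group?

Tablet: Campaign Blue 11/15 = 73.3%, Variant 2 297/515 = 57.7% → Campaign Blue
Mobile: Campaign Blue 350/900 = 38.9%, Variant 2 11/35 = 31.4% → Campaign Blue
Overall: Campaign Blue 361/915 = 39.5%, Variant 2 308/550 = 56.0% → Variant 2
Campaign Blue wins each device group but Variant 2 wins overall — the comparison reverses. Campaign Blue's impressions skew toward mobile, which has a lower base rate.

No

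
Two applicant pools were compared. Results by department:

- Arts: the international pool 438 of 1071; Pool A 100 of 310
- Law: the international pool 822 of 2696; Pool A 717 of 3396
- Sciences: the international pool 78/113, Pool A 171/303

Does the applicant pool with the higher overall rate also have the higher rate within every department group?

Yes

Arts: the international pool 438/1071 = 40.9%, Pool A 100/310 = 32.3% → the international pool
Law: the international pool 822/2696 = 30.5%, Pool A 717/3396 = 21.1% → the international pool
Sciences: the international pool 78/113 = 69.0%, Pool A 171/303 = 56.4% → the international pool
Overall: the international pool 1338/3880 = 34.5%, Pool A 988/4009 = 24.6% → the international pool
The international pool wins overall and in every department group — no reversal.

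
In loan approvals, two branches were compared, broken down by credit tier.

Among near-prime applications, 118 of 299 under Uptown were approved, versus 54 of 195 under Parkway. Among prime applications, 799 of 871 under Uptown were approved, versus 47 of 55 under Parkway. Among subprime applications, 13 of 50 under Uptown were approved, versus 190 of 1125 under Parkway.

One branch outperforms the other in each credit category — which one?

Uptown

Near-prime: Uptown 118/299 = 39.5%, Parkway 54/195 = 27.7% → Uptown
Prime: Uptown 799/871 = 91.7%, Parkway 47/55 = 85.5% → Uptown
Subprime: Uptown 13/50 = 26.0%, Parkway 190/1125 = 16.9% → Uptown
Uptown has the higher rate in all 3 groups.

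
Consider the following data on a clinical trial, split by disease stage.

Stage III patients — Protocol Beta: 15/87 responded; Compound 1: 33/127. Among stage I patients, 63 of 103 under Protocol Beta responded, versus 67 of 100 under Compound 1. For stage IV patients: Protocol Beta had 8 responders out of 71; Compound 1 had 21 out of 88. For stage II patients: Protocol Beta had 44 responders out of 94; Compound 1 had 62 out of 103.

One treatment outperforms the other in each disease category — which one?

Stage III: Protocol Beta 15/87 = 17.2%, Compound 1 33/127 = 26.0% → Compound 1
Stage I: Protocol Beta 63/103 = 61.2%, Compound 1 67/100 = 67.0% → Compound 1
Stage IV: Protocol Beta 8/71 = 11.3%, Compound 1 21/88 = 23.9% → Compound 1
Stage II: Protocol Beta 44/94 = 46.8%, Compound 1 62/103 = 60.2% → Compound 1
Compound 1 has the higher rate in all 4 groups.

Compound 1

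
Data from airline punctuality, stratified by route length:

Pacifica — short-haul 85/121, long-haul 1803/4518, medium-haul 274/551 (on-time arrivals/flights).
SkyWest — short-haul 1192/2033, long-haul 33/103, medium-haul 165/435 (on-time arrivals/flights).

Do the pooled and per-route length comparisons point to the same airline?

Short-haul: Pacifica 85/121 = 70.2%, SkyWest 1192/2033 = 58.6% → Pacifica
Long-haul: Pacifica 1803/4518 = 39.9%, SkyWest 33/103 = 32.0% → Pacifica
Medium-haul: Pacifica 274/551 = 49.7%, SkyWest 165/435 = 37.9% → Pacifica
Overall: Pacifica 2162/5190 = 41.7%, SkyWest 1390/2571 = 54.1% → SkyWest
Pacifica wins each route group but SkyWest wins overall — the comparison reverses. Pacifica's flights skew toward long-haul, which has a lower base rate.

No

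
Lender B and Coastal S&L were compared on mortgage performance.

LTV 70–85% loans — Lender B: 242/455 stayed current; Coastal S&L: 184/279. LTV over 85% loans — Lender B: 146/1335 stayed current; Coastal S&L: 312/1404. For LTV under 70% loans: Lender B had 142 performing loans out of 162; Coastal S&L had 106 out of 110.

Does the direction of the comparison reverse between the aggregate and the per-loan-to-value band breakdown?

No

LTV 70–85%: Lender B 242/455 = 53.2%, Coastal S&L 184/279 = 65.9% → Coastal S&L
LTV over 85%: Lender B 146/1335 = 10.9%, Coastal S&L 312/1404 = 22.2% → Coastal S&L
LTV under 70%: Lender B 142/162 = 87.7%, Coastal S&L 106/110 = 96.4% → Coastal S&L
Overall: Lender B 530/1952 = 27.2%, Coastal S&L 602/1793 = 33.6% → Coastal S&L
Coastal S&L wins overall and in every loan-to-value group — no reversal.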